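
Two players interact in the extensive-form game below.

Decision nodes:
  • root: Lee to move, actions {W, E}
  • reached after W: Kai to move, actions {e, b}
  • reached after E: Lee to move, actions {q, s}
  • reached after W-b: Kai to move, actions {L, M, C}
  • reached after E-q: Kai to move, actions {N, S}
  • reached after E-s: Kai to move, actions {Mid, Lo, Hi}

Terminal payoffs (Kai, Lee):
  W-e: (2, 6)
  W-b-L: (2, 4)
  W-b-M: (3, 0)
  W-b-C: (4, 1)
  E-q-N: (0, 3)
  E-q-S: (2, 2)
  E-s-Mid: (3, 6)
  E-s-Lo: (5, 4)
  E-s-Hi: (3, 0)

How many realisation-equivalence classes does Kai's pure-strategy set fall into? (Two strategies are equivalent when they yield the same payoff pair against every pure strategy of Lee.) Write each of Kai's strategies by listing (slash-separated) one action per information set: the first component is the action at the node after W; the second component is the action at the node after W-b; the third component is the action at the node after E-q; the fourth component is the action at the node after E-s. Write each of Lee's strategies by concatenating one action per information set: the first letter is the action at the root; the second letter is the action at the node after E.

24

Kai has 36 pure strategies: e/L/N/Mid, e/L/N/Lo, e/L/N/Hi, e/L/S/Mid, e/L/S/Lo, e/L/S/Hi, e/M/N/Mid, e/M/N/Lo, e/M/N/Hi, e/M/S/Mid, e/M/S/Lo, e/M/S/Hi, e/C/N/Mid, e/C/N/Lo, e/C/N/Hi, e/C/S/Mid, e/C/S/Lo, e/C/S/Hi, b/L/N/Mid, b/L/N/Lo, b/L/N/Hi, b/L/S/Mid, b/L/S/Lo, b/L/S/Hi, b/M/N/Mid, b/M/N/Lo, b/M/N/Hi, b/M/S/Mid, b/M/S/Lo, b/M/S/Hi, b/C/N/Mid, b/C/N/Lo, b/C/N/Hi, b/C/S/Mid, b/C/S/Lo, b/C/S/Hi. Columns: Wq, Ws, Eq, Es.
{e/L/N/Mid, e/M/N/Mid, e/C/N/Mid} → row (2,6) (2,6) (0,3) (3,6)
{e/L/N/Lo, e/M/N/Lo, e/C/N/Lo} → row (2,6) (2,6) (0,3) (5,4)
{e/L/N/Hi, e/M/N/Hi, e/C/N/Hi} → row (2,6) (2,6) (0,3) (3,0)
{e/L/S/Mid, e/M/S/Mid, e/C/S/Mid} → row (2,6) (2,6) (2,2) (3,6)
{e/L/S/Lo, e/M/S/Lo, e/C/S/Lo} → row (2,6) (2,6) (2,2) (5,4)
{e/L/S/Hi, e/M/S/Hi, e/C/S/Hi} → row (2,6) (2,6) (2,2) (3,0)
{b/L/N/Mid} → row (2,4) (2,4) (0,3) (3,6)
{b/L/N/Lo} → row (2,4) (2,4) (0,3) (5,4)
{b/L/N/Hi} → row (2,4) (2,4) (0,3) (3,0)
{b/L/S/Mid} → row (2,4) (2,4) (2,2) (3,6)
{b/L/S/Lo} → row (2,4) (2,4) (2,2) (5,4)
{b/L/S/Hi} → row (2,4) (2,4) (2,2) (3,0)
{b/M/N/Mid} → row (3,0) (3,0) (0,3) (3,6)
{b/M/N/Lo} → row (3,0) (3,0) (0,3) (5,4)
{b/M/N/Hi} → row (3,0) (3,0) (0,3) (3,0)
{b/M/S/Mid} → row (3,0) (3,0) (2,2) (3,6)
{b/M/S/Lo} → row (3,0) (3,0) (2,2) (5,4)
{b/M/S/Hi} → row (3,0) (3,0) (2,2) (3,0)
{b/C/N/Mid} → row (4,1) (4,1) (0,3) (3,6)
{b/C/N/Lo} → row (4,1) (4,1) (0,3) (5,4)
{b/C/N/Hi} → row (4,1) (4,1) (0,3) (3,0)
{b/C/S/Mid} → row (4,1) (4,1) (2,2) (3,6)
{b/C/S/Lo} → row (4,1) (4,1) (2,2) (5,4)
{b/C/S/Hi} → row (4,1) (4,1) (2,2) (3,0)
That's 24 distinct rows out of 36 strategies.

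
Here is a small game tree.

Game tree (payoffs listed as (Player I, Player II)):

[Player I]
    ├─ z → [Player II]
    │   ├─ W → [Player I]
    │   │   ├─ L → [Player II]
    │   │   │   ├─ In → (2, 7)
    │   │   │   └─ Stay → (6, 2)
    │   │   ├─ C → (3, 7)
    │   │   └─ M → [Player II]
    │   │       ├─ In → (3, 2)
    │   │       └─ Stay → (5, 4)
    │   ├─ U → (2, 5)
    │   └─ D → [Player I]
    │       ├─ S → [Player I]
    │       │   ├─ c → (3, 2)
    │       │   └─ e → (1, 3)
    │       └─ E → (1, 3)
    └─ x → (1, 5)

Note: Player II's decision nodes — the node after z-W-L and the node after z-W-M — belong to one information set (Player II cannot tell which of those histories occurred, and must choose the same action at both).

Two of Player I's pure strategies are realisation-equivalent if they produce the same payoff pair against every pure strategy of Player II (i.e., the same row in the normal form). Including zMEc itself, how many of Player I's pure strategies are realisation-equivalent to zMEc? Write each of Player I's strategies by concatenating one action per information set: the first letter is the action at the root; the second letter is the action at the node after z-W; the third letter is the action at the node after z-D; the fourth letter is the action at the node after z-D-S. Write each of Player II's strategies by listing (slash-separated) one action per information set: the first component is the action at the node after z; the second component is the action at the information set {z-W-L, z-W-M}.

Row for zMEc (columns W/In, W/Stay, U/In, U/Stay, D/In, D/Stay): (3,2) (5,4) (2,5) (2,5) (1,3) (1,3).
Under zMEc, Player I's choice at the node after z-D-S can never be reached regardless of what Player II does, so varying those choices leaves every outcome unchanged.
Holding the reachable choices fixed and varying the unreachable one freely already gives 2 equivalent strategies.
Checking the remaining rows, zMSe also happen to give the same payoffs in every column, bringing the total to 3: zMSe, zMEc, zMEe.

3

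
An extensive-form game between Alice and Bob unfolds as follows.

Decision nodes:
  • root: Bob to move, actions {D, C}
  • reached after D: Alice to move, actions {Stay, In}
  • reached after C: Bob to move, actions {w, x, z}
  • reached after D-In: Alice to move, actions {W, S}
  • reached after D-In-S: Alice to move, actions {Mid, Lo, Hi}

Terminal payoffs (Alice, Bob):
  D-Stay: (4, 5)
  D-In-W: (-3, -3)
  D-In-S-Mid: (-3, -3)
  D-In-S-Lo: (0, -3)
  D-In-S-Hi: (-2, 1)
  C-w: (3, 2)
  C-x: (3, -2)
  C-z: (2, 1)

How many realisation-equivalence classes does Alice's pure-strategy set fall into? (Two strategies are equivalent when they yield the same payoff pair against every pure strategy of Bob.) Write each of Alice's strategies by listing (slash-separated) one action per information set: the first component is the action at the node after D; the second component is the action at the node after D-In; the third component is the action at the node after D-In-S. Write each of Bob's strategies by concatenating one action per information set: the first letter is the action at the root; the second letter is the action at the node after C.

Alice has 12 pure strategies: Stay/W/Mid, Stay/W/Lo, Stay/W/Hi, Stay/S/Mid, Stay/S/Lo, Stay/S/Hi, In/W/Mid, In/W/Lo, In/W/Hi, In/S/Mid, In/S/Lo, In/S/Hi. Columns: Dw, Dx, Dz, Cw, Cx, Cz.
{Stay/W/Mid, Stay/W/Lo, Stay/W/Hi, Stay/S/Mid, Stay/S/Lo, Stay/S/Hi} → row (4,5) (4,5) (4,5) (3,2) (3,-2) (2,1)
{In/W/Mid, In/W/Lo, In/W/Hi, In/S/Mid} → row (-3,-3) (-3,-3) (-3,-3) (3,2) (3,-2) (2,1)
{In/S/Lo} → row (0,-3) (0,-3) (0,-3) (3,2) (3,-2) (2,1)
{In/S/Hi} → row (-2,1) (-2,1) (-2,1) (3,2) (3,-2) (2,1)
That's 4 distinct rows out of 12 strategies.

4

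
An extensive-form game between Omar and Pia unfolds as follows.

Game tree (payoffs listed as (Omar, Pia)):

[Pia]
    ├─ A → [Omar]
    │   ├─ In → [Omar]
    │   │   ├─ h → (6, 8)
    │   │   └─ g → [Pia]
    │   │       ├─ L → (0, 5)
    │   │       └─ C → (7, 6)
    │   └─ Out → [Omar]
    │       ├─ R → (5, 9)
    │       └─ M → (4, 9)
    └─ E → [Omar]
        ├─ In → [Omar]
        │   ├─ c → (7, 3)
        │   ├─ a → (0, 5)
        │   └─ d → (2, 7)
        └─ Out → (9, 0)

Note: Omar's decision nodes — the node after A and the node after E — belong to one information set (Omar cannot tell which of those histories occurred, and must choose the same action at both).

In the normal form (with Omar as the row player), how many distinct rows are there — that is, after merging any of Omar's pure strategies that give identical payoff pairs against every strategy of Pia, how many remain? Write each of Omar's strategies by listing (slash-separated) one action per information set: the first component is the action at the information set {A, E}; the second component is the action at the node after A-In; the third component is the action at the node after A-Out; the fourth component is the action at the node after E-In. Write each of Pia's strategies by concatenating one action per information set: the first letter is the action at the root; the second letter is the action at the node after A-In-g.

Omar has 24 pure strategies: In/h/R/c, In/h/R/a, In/h/R/d, In/h/M/c, In/h/M/a, In/h/M/d, In/g/R/c, In/g/R/a, In/g/R/d, In/g/M/c, In/g/M/a, In/g/M/d, Out/h/R/c, Out/h/R/a, Out/h/R/d, Out/h/M/c, Out/h/M/a, Out/h/M/d, Out/g/R/c, Out/g/R/a, Out/g/R/d, Out/g/M/c, Out/g/M/a, Out/g/M/d. Columns: AL, AC, EL, EC.
{In/h/R/c, In/h/M/c} → row (6,8) (6,8) (7,3) (7,3)
{In/h/R/a, In/h/M/a} → row (6,8) (6,8) (0,5) (0,5)
{In/h/R/d, In/h/M/d} → row (6,8) (6,8) (2,7) (2,7)
{In/g/R/c, In/g/M/c} → row (0,5) (7,6) (7,3) (7,3)
{In/g/R/a, In/g/M/a} → row (0,5) (7,6) (0,5) (0,5)
{In/g/R/d, In/g/M/d} → row (0,5) (7,6) (2,7) (2,7)
{Out/h/R/c, Out/h/R/a, Out/h/R/d, Out/g/R/c, Out/g/R/a, Out/g/R/d} → row (5,9) (5,9) (9,0) (9,0)
{Out/h/M/c, Out/h/M/a, Out/h/M/d, Out/g/M/c, Out/g/M/a, Out/g/M/d} → row (4,9) (4,9) (9,0) (9,0)
That's 8 distinct rows out of 24 strategies.

8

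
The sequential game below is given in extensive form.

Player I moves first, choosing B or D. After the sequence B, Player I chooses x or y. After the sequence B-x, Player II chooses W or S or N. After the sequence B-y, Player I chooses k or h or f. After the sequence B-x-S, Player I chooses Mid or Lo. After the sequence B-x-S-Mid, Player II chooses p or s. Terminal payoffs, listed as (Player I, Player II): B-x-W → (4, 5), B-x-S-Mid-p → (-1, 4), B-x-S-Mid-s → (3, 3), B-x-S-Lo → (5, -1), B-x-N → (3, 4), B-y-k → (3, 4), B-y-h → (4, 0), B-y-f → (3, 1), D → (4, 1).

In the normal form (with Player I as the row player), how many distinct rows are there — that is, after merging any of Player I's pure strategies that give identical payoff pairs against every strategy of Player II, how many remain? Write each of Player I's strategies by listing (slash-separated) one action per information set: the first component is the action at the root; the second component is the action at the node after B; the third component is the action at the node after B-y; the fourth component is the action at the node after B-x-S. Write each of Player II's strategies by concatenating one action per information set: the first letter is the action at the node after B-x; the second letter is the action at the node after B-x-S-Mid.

Player I has 24 pure strategies: B/x/k/Mid, B/x/k/Lo, B/x/h/Mid, B/x/h/Lo, B/x/f/Mid, B/x/f/Lo, B/y/k/Mid, B/y/k/Lo, B/y/h/Mid, B/y/h/Lo, B/y/f/Mid, B/y/f/Lo, D/x/k/Mid, D/x/k/Lo, D/x/h/Mid, D/x/h/Lo, D/x/f/Mid, D/x/f/Lo, D/y/k/Mid, D/y/k/Lo, D/y/h/Mid, D/y/h/Lo, D/y/f/Mid, D/y/f/Lo. Columns: Wp, Ws, Sp, Ss, Np, Ns.
{B/x/k/Mid, B/x/h/Mid, B/x/f/Mid} → row (4,5) (4,5) (-1,4) (3,3) (3,4) (3,4)
{B/x/k/Lo, B/x/h/Lo, B/x/f/Lo} → row (4,5) (4,5) (5,-1) (5,-1) (3,4) (3,4)
{B/y/k/Mid, B/y/k/Lo} → row (3,4) (3,4) (3,4) (3,4) (3,4) (3,4)
{B/y/h/Mid, B/y/h/Lo} → row (4,0) (4,0) (4,0) (4,0) (4,0) (4,0)
{B/y/f/Mid, B/y/f/Lo} → row (3,1) (3,1) (3,1) (3,1) (3,1) (3,1)
{D/x/k/Mid, D/x/k/Lo, D/x/h/Mid, D/x/h/Lo, D/x/f/Mid, D/x/f/Lo, D/y/k/Mid, D/y/k/Lo, D/y/h/Mid, D/y/h/Lo, D/y/f/Mid, D/y/f/Lo} → row (4,1) (4,1) (4,1) (4,1) (4,1) (4,1)
That's 6 distinct rows out of 24 strategies.

6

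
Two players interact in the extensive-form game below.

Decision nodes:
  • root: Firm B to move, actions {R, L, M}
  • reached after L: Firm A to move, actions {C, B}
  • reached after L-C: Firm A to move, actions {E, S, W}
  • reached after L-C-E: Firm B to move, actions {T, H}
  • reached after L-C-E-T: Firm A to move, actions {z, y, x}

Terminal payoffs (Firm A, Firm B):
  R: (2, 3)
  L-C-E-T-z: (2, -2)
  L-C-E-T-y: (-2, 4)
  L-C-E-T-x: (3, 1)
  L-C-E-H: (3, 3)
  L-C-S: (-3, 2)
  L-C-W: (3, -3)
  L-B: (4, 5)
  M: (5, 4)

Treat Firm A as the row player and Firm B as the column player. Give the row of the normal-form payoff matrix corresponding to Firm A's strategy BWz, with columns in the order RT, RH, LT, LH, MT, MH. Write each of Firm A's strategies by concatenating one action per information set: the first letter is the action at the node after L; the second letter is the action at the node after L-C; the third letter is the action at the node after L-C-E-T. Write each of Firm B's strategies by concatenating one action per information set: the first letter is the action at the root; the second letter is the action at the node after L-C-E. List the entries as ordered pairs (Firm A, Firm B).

(2,3) (2,3) (4,5) (4,5) (5,4) (5,4)

vs RT: Firm B plays R → (2, 3)
vs RH: Firm B plays R → (2, 3)
vs LT: Firm B plays L → Firm A plays B at [L] → (4, 5)
vs LH: Firm B plays L → Firm A plays B at [L] → (4, 5)
vs MT: Firm B plays M → (5, 4)
vs MH: Firm B plays M → (5, 4)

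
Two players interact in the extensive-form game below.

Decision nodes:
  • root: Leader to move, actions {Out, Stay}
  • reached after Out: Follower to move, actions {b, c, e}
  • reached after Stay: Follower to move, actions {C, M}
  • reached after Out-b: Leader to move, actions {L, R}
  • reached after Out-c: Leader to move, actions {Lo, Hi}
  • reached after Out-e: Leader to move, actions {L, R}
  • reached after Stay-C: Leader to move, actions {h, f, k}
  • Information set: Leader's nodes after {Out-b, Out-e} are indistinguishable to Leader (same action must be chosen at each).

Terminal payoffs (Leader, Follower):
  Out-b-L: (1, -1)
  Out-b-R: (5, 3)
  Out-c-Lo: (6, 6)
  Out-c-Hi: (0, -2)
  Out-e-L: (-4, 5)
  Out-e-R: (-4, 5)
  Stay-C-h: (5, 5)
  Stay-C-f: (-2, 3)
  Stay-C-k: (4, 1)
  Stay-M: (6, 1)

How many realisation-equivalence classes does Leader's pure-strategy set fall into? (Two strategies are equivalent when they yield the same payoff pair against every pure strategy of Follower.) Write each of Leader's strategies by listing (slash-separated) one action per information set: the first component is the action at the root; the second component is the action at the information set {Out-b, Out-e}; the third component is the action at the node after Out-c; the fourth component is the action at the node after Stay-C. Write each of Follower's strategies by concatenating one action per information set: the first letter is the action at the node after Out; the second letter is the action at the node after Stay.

Leader has 24 pure strategies: Out/L/Lo/h, Out/L/Lo/f, Out/L/Lo/k, Out/L/Hi/h, Out/L/Hi/f, Out/L/Hi/k, Out/R/Lo/h, Out/R/Lo/f, Out/R/Lo/k, Out/R/Hi/h, Out/R/Hi/f, Out/R/Hi/k, Stay/L/Lo/h, Stay/L/Lo/f, Stay/L/Lo/k, Stay/L/Hi/h, Stay/L/Hi/f, Stay/L/Hi/k, Stay/R/Lo/h, Stay/R/Lo/f, Stay/R/Lo/k, Stay/R/Hi/h, Stay/R/Hi/f, Stay/R/Hi/k. Columns: bC, bM, cC, cM, eC, eM.
{Out/L/Lo/h, Out/L/Lo/f, Out/L/Lo/k} → row (1,-1) (1,-1) (6,6) (6,6) (-4,5) (-4,5)
{Out/L/Hi/h, Out/L/Hi/f, Out/L/Hi/k} → row (1,-1) (1,-1) (0,-2) (0,-2) (-4,5) (-4,5)
{Out/R/Lo/h, Out/R/Lo/f, Out/R/Lo/k} → row (5,3) (5,3) (6,6) (6,6) (-4,5) (-4,5)
{Out/R/Hi/h, Out/R/Hi/f, Out/R/Hi/k} → row (5,3) (5,3) (0,-2) (0,-2) (-4,5) (-4,5)
{Stay/L/Lo/h, Stay/L/Hi/h, Stay/R/Lo/h, Stay/R/Hi/h} → row (5,5) (6,1) (5,5) (6,1) (5,5) (6,1)
{Stay/L/Lo/f, Stay/L/Hi/f, Stay/R/Lo/f, Stay/R/Hi/f} → row (-2,3) (6,1) (-2,3) (6,1) (-2,3) (6,1)
{Stay/L/Lo/k, Stay/L/Hi/k, Stay/R/Lo/k, Stay/R/Hi/k} → row (4,1) (6,1) (4,1) (6,1) (4,1) (6,1)
That's 7 distinct rows out of 24 strategies.

7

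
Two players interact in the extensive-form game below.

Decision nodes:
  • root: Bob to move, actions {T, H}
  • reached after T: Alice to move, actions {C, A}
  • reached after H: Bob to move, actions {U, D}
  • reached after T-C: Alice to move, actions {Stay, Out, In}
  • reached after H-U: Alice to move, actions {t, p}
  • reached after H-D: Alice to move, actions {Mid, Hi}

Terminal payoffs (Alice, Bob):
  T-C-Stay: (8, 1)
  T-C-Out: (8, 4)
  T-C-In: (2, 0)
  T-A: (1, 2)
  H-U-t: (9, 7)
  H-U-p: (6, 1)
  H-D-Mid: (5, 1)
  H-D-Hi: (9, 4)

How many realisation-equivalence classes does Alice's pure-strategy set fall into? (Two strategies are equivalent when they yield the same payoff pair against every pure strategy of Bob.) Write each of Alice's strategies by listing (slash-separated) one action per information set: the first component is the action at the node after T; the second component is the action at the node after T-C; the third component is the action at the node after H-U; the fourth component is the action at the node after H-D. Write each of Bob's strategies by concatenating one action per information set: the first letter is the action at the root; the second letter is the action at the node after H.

Alice has 24 pure strategies: C/Stay/t/Mid, C/Stay/t/Hi, C/Stay/p/Mid, C/Stay/p/Hi, C/Out/t/Mid, C/Out/t/Hi, C/Out/p/Mid, C/Out/p/Hi, C/In/t/Mid, C/In/t/Hi, C/In/p/Mid, C/In/p/Hi, A/Stay/t/Mid, A/Stay/t/Hi, A/Stay/p/Mid, A/Stay/p/Hi, A/Out/t/Mid, A/Out/t/Hi, A/Out/p/Mid, A/Out/p/Hi, A/In/t/Mid, A/In/t/Hi, A/In/p/Mid, A/In/p/Hi. Columns: TU, TD, HU, HD.
{C/Stay/t/Mid} → row (8,1) (8,1) (9,7) (5,1)
{C/Stay/t/Hi} → row (8,1) (8,1) (9,7) (9,4)
{C/Stay/p/Mid} → row (8,1) (8,1) (6,1) (5,1)
{C/Stay/p/Hi} → row (8,1) (8,1) (6,1) (9,4)
{C/Out/t/Mid} → row (8,4) (8,4) (9,7) (5,1)
{C/Out/t/Hi} → row (8,4) (8,4) (9,7) (9,4)
{C/Out/p/Mid} → row (8,4) (8,4) (6,1) (5,1)
{C/Out/p/Hi} → row (8,4) (8,4) (6,1) (9,4)
{C/In/t/Mid} → row (2,0) (2,0) (9,7) (5,1)
{C/In/t/Hi} → row (2,0) (2,0) (9,7) (9,4)
{C/In/p/Mid} → row (2,0) (2,0) (6,1) (5,1)
{C/In/p/Hi} → row (2,0) (2,0) (6,1) (9,4)
{A/Stay/t/Mid, A/Out/t/Mid, A/In/t/Mid} → row (1,2) (1,2) (9,7) (5,1)
{A/Stay/t/Hi, A/Out/t/Hi, A/In/t/Hi} → row (1,2) (1,2) (9,7) (9,4)
{A/Stay/p/Mid, A/Out/p/Mid, A/In/p/Mid} → row (1,2) (1,2) (6,1) (5,1)
{A/Stay/p/Hi, A/Out/p/Hi, A/In/p/Hi} → row (1,2) (1,2) (6,1) (9,4)
That's 16 distinct rows out of 24 strategies.

16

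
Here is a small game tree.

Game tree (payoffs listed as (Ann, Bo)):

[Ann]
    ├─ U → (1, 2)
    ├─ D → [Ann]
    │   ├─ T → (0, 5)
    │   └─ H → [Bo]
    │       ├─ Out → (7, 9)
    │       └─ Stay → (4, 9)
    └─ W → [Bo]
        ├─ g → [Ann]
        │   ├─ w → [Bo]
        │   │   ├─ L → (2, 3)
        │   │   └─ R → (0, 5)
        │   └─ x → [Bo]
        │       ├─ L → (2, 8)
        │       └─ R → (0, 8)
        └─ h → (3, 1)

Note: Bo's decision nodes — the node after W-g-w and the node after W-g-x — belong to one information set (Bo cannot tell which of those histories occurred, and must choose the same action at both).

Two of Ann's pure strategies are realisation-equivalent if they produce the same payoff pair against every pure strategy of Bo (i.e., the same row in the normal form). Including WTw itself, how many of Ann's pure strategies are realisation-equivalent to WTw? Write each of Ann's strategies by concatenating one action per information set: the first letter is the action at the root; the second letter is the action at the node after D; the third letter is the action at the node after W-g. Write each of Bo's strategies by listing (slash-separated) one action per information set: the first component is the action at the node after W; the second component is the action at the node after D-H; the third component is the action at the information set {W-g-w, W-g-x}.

2

Row for WTw (columns g/Out/L, g/Out/R, g/Stay/L, g/Stay/R, h/Out/L, h/Out/R, h/Stay/L, h/Stay/R): (2,3) (0,5) (2,3) (0,5) (3,1) (3,1) (3,1) (3,1).
Under WTw, Ann's choice at the node after D can never be reached regardless of what Bo does, so varying those choices leaves every outcome unchanged.
Holding the reachable choices fixed and varying the unreachable one freely already gives 2 equivalent strategies.
No other strategy reproduces this row, so those 2 are the full class: WTw, WHw.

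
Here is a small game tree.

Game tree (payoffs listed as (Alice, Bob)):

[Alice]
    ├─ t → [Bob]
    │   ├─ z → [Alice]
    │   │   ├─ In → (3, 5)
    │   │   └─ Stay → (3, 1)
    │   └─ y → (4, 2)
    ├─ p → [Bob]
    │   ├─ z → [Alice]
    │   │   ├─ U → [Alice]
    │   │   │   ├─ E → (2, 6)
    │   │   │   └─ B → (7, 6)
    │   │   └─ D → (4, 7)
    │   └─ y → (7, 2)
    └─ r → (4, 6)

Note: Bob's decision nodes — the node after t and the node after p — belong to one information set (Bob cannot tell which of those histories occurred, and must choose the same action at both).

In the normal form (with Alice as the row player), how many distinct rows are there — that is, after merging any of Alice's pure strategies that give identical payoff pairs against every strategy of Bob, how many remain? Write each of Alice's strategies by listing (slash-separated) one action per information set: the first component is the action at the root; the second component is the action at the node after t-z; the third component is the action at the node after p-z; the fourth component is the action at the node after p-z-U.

Alice has 24 pure strategies: t/In/U/E, t/In/U/B, t/In/D/E, t/In/D/B, t/Stay/U/E, t/Stay/U/B, t/Stay/D/E, t/Stay/D/B, p/In/U/E, p/In/U/B, p/In/D/E, p/In/D/B, p/Stay/U/E, p/Stay/U/B, p/Stay/D/E, p/Stay/D/B, r/In/U/E, r/In/U/B, r/In/D/E, r/In/D/B, r/Stay/U/E, r/Stay/U/B, r/Stay/D/E, r/Stay/D/B. Columns: z, y.
{t/In/U/E, t/In/U/B, t/In/D/E, t/In/D/B} → row (3,5) (4,2)
{t/Stay/U/E, t/Stay/U/B, t/Stay/D/E, t/Stay/D/B} → row (3,1) (4,2)
{p/In/U/E, p/Stay/U/E} → row (2,6) (7,2)
{p/In/U/B, p/Stay/U/B} → row (7,6) (7,2)
{p/In/D/E, p/In/D/B, p/Stay/D/E, p/Stay/D/B} → row (4,7) (7,2)
{r/In/U/E, r/In/U/B, r/In/D/E, r/In/D/B, r/Stay/U/E, r/Stay/U/B, r/Stay/D/E, r/Stay/D/B} → row (4,6) (4,6)
That's 6 distinct rows out of 24 strategies.

6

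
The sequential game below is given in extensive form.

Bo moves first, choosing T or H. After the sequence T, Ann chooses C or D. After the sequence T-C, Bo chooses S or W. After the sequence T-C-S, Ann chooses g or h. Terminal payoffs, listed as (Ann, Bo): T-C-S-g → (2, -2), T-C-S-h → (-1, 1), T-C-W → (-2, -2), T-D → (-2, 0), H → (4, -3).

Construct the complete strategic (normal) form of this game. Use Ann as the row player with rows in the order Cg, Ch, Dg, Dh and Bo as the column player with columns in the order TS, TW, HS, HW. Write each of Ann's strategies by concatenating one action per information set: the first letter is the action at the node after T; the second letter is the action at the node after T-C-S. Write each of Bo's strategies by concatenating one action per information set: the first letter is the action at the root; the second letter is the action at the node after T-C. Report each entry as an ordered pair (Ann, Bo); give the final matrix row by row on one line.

           TS       TW       HS       HW
  Cg   (2,-2)  (-2,-2)   (4,-3)   (4,-3)
  Ch   (-1,1)  (-2,-2)   (4,-3)   (4,-3)
  Dg   (-2,0)   (-2,0)   (4,-3)   (4,-3)
  Dh   (-2,0)   (-2,0)   (4,-3)   (4,-3)

Cg: (2,-2) (-2,-2) (4,-3) (4,-3) | Ch: (-1,1) (-2,-2) (4,-3) (4,-3) | Dg: (-2,0) (-2,0) (4,-3) (4,-3) | Dh: (-2,0) (-2,0) (4,-3) (4,-3)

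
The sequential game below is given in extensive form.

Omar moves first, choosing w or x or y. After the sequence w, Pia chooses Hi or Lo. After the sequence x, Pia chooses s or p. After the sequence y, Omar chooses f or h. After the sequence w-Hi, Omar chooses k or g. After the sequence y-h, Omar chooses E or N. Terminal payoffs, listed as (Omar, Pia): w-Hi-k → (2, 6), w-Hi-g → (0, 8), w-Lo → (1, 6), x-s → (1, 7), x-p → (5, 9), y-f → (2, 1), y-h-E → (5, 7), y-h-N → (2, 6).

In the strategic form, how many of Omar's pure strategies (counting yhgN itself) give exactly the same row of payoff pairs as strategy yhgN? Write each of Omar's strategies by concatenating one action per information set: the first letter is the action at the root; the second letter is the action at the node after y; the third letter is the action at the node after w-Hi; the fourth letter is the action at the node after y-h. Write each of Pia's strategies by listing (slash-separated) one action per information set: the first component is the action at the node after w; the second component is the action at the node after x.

2

Row for yhgN (columns Hi/s, Hi/p, Lo/s, Lo/p): (2,6) (2,6) (2,6) (2,6).
Under yhgN, Omar's choice at the node after w-Hi can never be reached regardless of what Pia does, so varying those choices leaves every outcome unchanged.
Holding the reachable choices fixed and varying the unreachable one freely already gives 2 equivalent strategies.
No other strategy reproduces this row, so those 2 are the full class: yhkN, yhgN.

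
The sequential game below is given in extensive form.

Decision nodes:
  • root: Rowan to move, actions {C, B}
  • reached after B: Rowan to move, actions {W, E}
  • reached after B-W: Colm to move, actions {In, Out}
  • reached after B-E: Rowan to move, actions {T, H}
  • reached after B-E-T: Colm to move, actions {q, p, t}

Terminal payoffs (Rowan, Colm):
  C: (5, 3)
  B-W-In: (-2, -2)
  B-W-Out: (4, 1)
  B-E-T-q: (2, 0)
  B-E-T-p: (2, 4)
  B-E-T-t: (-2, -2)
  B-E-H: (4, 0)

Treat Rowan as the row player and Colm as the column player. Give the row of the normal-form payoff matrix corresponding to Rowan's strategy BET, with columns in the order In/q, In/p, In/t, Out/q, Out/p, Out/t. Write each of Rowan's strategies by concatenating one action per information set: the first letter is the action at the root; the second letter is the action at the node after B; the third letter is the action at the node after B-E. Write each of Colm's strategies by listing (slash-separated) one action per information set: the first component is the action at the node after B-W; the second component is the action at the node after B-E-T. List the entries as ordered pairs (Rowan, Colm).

vs In/q: Rowan plays B → Rowan plays E at [B] → Rowan plays T at [B-E] → Colm plays q at [B-E-T] → (2, 0)
vs In/p: Rowan plays B → Rowan plays E at [B] → Rowan plays T at [B-E] → Colm plays p at [B-E-T] → (2, 4)
vs In/t: Rowan plays B → Rowan plays E at [B] → Rowan plays T at [B-E] → Colm plays t at [B-E-T] → (-2, -2)
vs Out/q: Rowan plays B → Rowan plays E at [B] → Rowan plays T at [B-E] → Colm plays q at [B-E-T] → (2, 0)
vs Out/p: Rowan plays B → Rowan plays E at [B] → Rowan plays T at [B-E] → Colm plays p at [B-E-T] → (2, 4)
vs Out/t: Rowan plays B → Rowan plays E at [B] → Rowan plays T at [B-E] → Colm plays t at [B-E-T] → (-2, -2)

(2,0) (2,4) (-2,-2) (2,0) (2,4) (-2,-2)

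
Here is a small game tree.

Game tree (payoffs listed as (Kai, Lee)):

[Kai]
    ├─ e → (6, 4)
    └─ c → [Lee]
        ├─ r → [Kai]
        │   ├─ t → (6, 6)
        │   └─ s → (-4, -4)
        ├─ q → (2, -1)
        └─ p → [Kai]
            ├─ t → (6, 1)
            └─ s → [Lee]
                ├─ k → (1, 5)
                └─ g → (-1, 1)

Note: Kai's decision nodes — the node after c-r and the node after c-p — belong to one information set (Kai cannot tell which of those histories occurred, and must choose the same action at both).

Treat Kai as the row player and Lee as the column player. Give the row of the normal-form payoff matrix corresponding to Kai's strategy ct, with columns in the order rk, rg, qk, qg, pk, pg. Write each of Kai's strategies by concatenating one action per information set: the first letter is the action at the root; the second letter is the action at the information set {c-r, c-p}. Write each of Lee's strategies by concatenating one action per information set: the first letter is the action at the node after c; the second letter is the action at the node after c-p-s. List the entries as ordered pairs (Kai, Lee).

vs rk: Kai plays c → Lee plays r at [c] → Kai plays t at [c-r] → (6, 6)
vs rg: Kai plays c → Lee plays r at [c] → Kai plays t at [c-r] → (6, 6)
vs qk: Kai plays c → Lee plays q at [c] → (2, -1)
vs qg: Kai plays c → Lee plays q at [c] → (2, -1)
vs pk: Kai plays c → Lee plays p at [c] → Kai plays t at [c-p] → (6, 1)
vs pg: Kai plays c → Lee plays p at [c] → Kai plays t at [c-p] → (6, 1)

(6,6) (6,6) (2,-1) (2,-1) (6,1) (6,1)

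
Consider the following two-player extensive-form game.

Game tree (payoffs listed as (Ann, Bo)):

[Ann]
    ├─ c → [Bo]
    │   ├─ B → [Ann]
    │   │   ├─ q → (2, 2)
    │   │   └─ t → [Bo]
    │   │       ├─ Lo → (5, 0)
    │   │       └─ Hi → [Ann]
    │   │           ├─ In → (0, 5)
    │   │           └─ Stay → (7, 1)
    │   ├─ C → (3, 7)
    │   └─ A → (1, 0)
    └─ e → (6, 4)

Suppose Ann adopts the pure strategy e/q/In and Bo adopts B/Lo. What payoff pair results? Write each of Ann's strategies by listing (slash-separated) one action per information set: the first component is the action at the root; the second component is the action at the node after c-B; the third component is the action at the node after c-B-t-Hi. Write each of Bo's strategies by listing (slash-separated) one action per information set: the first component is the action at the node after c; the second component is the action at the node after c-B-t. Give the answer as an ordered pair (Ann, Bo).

Trace the play path from the root:
  Ann plays e
→ terminal payoff (6, 4).
(Ann's choice at the node after c-B is never reached on this path, so it doesn't affect the outcome.)

(6, 4)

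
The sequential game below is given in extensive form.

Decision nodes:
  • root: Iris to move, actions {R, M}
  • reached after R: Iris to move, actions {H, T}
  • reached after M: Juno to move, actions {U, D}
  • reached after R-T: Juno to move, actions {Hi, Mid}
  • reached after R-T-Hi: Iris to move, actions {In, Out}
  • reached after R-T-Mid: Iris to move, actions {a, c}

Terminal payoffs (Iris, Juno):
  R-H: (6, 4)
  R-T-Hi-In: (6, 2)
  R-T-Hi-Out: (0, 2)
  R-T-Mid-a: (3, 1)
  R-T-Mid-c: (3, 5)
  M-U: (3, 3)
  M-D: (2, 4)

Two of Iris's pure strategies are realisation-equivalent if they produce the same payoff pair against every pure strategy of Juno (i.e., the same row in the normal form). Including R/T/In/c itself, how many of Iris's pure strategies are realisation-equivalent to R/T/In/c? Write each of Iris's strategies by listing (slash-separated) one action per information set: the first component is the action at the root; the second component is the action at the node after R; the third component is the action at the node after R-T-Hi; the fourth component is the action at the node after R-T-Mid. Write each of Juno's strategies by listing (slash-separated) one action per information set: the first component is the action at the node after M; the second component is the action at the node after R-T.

Row for R/T/In/c (columns U/Hi, U/Mid, D/Hi, D/Mid): (6,2) (3,5) (6,2) (3,5).
Every one of Iris's information sets is on the play path for some reply by Juno when Iris follows R/T/In/c.
Changing the action at any of them therefore changes at least one column, so only R/T/In/c itself gives this row.

1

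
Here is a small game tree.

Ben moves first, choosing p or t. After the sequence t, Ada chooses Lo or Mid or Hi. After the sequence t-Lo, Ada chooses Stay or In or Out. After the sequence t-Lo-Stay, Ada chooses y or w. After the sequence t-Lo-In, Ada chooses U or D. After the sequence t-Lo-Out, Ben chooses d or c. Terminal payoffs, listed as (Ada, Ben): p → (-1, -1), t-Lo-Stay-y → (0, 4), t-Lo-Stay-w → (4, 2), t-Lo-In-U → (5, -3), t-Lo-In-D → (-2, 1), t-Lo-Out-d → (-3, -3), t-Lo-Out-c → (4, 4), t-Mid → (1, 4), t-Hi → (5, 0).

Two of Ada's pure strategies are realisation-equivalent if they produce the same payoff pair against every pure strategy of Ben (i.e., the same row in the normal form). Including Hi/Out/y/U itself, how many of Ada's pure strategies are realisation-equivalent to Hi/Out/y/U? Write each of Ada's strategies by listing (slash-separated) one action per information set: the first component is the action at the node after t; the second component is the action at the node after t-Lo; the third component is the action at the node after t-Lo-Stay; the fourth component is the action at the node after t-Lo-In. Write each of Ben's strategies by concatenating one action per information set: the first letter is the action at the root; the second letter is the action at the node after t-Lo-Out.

Row for Hi/Out/y/U (columns pd, pc, td, tc): (-1,-1) (-1,-1) (5,0) (5,0).
Under Hi/Out/y/U, Ada's choice at the node after t-Lo and at the node after t-Lo-Stay and at the node after t-Lo-In can never be reached regardless of what Ben does, so varying those choices leaves every outcome unchanged.
Holding the reachable choices fixed and varying the unreachable ones freely already gives 3 × 2 × 2 = 12 equivalent strategies.
No other strategy reproduces this row, so those 12 are the full class: Hi/Stay/y/U, Hi/Stay/y/D, Hi/Stay/w/U, Hi/Stay/w/D, Hi/In/y/U, Hi/In/y/D, Hi/In/w/U, Hi/In/w/D, Hi/Out/y/U, Hi/Out/y/D, Hi/Out/w/U, Hi/Out/w/D.

12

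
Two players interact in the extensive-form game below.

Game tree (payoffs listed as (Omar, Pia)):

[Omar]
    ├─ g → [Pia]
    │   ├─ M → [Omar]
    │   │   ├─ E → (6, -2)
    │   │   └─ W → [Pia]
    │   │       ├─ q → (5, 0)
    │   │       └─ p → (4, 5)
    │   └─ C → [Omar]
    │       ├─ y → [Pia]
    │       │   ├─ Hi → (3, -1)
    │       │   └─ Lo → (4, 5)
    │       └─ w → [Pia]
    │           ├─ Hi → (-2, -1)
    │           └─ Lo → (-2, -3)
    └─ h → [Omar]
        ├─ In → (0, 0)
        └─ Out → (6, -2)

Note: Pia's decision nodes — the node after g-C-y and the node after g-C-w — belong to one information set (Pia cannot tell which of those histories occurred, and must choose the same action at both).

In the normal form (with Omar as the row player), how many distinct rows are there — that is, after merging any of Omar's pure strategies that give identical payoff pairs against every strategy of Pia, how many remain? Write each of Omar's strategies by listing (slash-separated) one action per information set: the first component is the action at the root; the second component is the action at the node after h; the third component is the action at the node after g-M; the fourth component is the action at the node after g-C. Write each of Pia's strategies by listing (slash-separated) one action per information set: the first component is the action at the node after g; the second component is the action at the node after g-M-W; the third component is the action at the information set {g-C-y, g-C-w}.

Omar has 16 pure strategies: g/In/E/y, g/In/E/w, g/In/W/y, g/In/W/w, g/Out/E/y, g/Out/E/w, g/Out/W/y, g/Out/W/w, h/In/E/y, h/In/E/w, h/In/W/y, h/In/W/w, h/Out/E/y, h/Out/E/w, h/Out/W/y, h/Out/W/w. Columns: M/q/Hi, M/q/Lo, M/p/Hi, M/p/Lo, C/q/Hi, C/q/Lo, C/p/Hi, C/p/Lo.
{g/In/E/y, g/Out/E/y} → row (6,-2) (6,-2) (6,-2) (6,-2) (3,-1) (4,5) (3,-1) (4,5)
{g/In/E/w, g/Out/E/w} → row (6,-2) (6,-2) (6,-2) (6,-2) (-2,-1) (-2,-3) (-2,-1) (-2,-3)
{g/In/W/y, g/Out/W/y} → row (5,0) (5,0) (4,5) (4,5) (3,-1) (4,5) (3,-1) (4,5)
{g/In/W/w, g/Out/W/w} → row (5,0) (5,0) (4,5) (4,5) (-2,-1) (-2,-3) (-2,-1) (-2,-3)
{h/In/E/y, h/In/E/w, h/In/W/y, h/In/W/w} → row (0,0) (0,0) (0,0) (0,0) (0,0) (0,0) (0,0) (0,0)
{h/Out/E/y, h/Out/E/w, h/Out/W/y, h/Out/W/w} → row (6,-2) (6,-2) (6,-2) (6,-2) (6,-2) (6,-2) (6,-2) (6,-2)
That's 6 distinct rows out of 16 strategies.

6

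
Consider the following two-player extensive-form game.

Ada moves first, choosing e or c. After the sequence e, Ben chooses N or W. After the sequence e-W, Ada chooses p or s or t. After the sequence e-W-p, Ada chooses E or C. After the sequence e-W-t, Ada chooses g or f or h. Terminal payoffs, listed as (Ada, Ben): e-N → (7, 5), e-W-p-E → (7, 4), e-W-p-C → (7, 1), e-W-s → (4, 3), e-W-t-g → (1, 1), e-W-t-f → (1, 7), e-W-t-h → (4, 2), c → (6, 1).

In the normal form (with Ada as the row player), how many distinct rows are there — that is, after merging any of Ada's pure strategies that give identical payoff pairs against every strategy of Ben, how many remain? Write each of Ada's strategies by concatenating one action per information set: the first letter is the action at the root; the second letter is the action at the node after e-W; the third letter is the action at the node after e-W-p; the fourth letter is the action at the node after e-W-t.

Ada has 36 pure strategies: epEg, epEf, epEh, epCg, epCf, epCh, esEg, esEf, esEh, esCg, esCf, esCh, etEg, etEf, etEh, etCg, etCf, etCh, cpEg, cpEf, cpEh, cpCg, cpCf, cpCh, csEg, csEf, csEh, csCg, csCf, csCh, ctEg, ctEf, ctEh, ctCg, ctCf, ctCh. Columns: N, W.
{epEg, epEf, epEh} → row (7,5) (7,4)
{epCg, epCf, epCh} → row (7,5) (7,1)
{esEg, esEf, esEh, esCg, esCf, esCh} → row (7,5) (4,3)
{etEg, etCg} → row (7,5) (1,1)
{etEf, etCf} → row (7,5) (1,7)
{etEh, etCh} → row (7,5) (4,2)
{cpEg, cpEf, cpEh, cpCg, cpCf, cpCh, csEg, csEf, csEh, csCg, csCf, csCh, ctEg, ctEf, ctEh, ctCg, ctCf, ctCh} → row (6,1) (6,1)
That's 7 distinct rows out of 36 strategies.

7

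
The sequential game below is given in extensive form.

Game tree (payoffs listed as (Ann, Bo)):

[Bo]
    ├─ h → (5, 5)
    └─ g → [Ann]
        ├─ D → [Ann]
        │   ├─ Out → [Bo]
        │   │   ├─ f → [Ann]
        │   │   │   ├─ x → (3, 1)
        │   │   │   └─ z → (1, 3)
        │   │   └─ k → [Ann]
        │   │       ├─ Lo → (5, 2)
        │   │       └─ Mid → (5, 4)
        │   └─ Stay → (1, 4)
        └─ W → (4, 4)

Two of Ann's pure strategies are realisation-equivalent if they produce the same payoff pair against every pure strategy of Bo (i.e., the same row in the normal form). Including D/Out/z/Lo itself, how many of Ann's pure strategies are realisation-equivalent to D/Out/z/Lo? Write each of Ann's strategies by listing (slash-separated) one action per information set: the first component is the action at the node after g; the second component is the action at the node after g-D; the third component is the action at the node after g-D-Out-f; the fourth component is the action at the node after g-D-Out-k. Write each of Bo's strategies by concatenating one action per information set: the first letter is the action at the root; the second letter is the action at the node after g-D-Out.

Row for D/Out/z/Lo (columns hf, hk, gf, gk): (5,5) (5,5) (1,3) (5,2).
Every one of Ann's information sets is on the play path for some reply by Bo when Ann follows D/Out/z/Lo.
Changing the action at any of them therefore changes at least one column, so only D/Out/z/Lo itself gives this row.

1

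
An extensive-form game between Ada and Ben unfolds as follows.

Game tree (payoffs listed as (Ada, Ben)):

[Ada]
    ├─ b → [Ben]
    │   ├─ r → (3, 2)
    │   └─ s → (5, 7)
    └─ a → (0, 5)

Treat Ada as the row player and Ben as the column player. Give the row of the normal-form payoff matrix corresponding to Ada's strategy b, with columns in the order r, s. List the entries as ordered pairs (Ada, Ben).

(3,2) (5,7)

vs r: Ada plays b → Ben plays r at [b] → (3, 2)
vs s: Ada plays b → Ben plays s at [b] → (5, 7)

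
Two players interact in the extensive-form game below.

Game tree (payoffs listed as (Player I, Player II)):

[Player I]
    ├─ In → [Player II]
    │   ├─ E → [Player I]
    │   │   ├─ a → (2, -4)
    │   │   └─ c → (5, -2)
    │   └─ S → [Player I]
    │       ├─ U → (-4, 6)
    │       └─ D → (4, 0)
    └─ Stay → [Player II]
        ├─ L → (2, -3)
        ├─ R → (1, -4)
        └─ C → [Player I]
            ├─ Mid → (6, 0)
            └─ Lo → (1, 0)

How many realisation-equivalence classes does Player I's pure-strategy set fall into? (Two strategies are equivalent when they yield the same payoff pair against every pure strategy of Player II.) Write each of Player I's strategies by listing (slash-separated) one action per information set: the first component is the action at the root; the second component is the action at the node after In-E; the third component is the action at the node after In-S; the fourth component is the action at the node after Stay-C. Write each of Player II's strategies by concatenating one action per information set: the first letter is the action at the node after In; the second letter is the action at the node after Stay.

6

Player I has 16 pure strategies: In/a/U/Mid, In/a/U/Lo, In/a/D/Mid, In/a/D/Lo, In/c/U/Mid, In/c/U/Lo, In/c/D/Mid, In/c/D/Lo, Stay/a/U/Mid, Stay/a/U/Lo, Stay/a/D/Mid, Stay/a/D/Lo, Stay/c/U/Mid, Stay/c/U/Lo, Stay/c/D/Mid, Stay/c/D/Lo. Columns: EL, ER, EC, SL, SR, SC.
{In/a/U/Mid, In/a/U/Lo} → row (2,-4) (2,-4) (2,-4) (-4,6) (-4,6) (-4,6)
{In/a/D/Mid, In/a/D/Lo} → row (2,-4) (2,-4) (2,-4) (4,0) (4,0) (4,0)
{In/c/U/Mid, In/c/U/Lo} → row (5,-2) (5,-2) (5,-2) (-4,6) (-4,6) (-4,6)
{In/c/D/Mid, In/c/D/Lo} → row (5,-2) (5,-2) (5,-2) (4,0) (4,0) (4,0)
{Stay/a/U/Mid, Stay/a/D/Mid, Stay/c/U/Mid, Stay/c/D/Mid} → row (2,-3) (1,-4) (6,0) (2,-3) (1,-4) (6,0)
{Stay/a/U/Lo, Stay/a/D/Lo, Stay/c/U/Lo, Stay/c/D/Lo} → row (2,-3) (1,-4) (1,0) (2,-3) (1,-4) (1,0)
That's 6 distinct rows out of 16 strategies.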